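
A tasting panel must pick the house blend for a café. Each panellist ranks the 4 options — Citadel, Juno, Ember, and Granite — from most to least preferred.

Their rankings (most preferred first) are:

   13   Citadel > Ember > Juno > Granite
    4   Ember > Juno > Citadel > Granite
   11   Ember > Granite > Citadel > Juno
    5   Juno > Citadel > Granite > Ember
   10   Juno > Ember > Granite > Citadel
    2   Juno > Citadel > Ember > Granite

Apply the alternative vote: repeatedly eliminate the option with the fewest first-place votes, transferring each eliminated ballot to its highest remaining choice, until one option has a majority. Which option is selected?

Ember

Round 1: Juno 17, Ember 15, Citadel 13, Granite 0. Granite has the fewest and is eliminated.
Round 2: Juno 17, Ember 15, Citadel 13. Citadel has the fewest and is eliminated.
Round 3: Ember 28, Juno 17. Ember has a majority.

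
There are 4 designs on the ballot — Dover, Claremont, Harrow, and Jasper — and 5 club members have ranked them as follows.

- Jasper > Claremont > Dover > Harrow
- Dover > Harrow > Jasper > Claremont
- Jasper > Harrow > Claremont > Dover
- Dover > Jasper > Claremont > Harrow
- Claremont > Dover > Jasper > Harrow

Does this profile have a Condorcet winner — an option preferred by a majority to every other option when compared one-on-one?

Head-to-head results (5 voters total):
Dover vs Claremont: Claremont wins 3–2.
Dover vs Harrow: Dover wins 4–1.
Dover vs Jasper: Dover wins 3–2.
Claremont vs Harrow: Claremont wins 3–2.
Claremont vs Jasper: Jasper wins 4–1.
Harrow vs Jasper: Jasper wins 4–1.
No candidate beats all others: Dover beats Jasper beats Claremont beats Dover, a majority cycle.

No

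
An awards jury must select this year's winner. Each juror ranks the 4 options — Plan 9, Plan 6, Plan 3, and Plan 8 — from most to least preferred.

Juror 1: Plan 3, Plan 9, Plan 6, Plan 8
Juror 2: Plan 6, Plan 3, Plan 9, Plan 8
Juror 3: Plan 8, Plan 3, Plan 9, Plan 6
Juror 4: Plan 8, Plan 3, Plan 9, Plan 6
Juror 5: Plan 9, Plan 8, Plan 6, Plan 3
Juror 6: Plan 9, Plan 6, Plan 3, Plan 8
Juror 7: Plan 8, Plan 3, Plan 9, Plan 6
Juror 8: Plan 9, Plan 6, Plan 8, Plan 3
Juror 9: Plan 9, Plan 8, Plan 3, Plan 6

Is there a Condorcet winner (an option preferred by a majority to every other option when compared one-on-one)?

No

Head-to-head results (9 voters total):
Plan 9 vs Plan 6: Plan 9 wins 8–1.
Plan 9 vs Plan 3: Plan 3 wins 5–4.
Plan 9 vs Plan 8: Plan 9 wins 6–3.
Plan 6 vs Plan 3: Plan 3 wins 5–4.
Plan 6 vs Plan 8: Plan 8 wins 5–4.
Plan 3 vs Plan 8: Plan 8 wins 6–3.
No candidate beats all others: Plan 9 beats Plan 8 beats Plan 3 beats Plan 9, a majority cycle.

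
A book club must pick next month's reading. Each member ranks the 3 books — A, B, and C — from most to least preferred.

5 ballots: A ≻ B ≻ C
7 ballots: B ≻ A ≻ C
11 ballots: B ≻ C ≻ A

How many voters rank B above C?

23

Ballots ranking B above C: 5+7+11 = 23.
Ballots ranking C above B: 0.
So 23 of 23 voters prefer B to C.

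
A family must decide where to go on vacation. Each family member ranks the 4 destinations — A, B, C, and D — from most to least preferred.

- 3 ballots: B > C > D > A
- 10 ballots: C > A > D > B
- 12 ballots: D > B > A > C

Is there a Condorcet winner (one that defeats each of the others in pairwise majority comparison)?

Head-to-head results (25 voters total):
A vs B: B wins 15–10.
A vs C: C wins 13–12.
A vs D: D wins 15–10.
B vs C: B wins 15–10.
B vs D: D wins 22–3.
C vs D: C wins 13–12.
No candidate beats all others: B beats C beats D beats B, a majority cycle.

No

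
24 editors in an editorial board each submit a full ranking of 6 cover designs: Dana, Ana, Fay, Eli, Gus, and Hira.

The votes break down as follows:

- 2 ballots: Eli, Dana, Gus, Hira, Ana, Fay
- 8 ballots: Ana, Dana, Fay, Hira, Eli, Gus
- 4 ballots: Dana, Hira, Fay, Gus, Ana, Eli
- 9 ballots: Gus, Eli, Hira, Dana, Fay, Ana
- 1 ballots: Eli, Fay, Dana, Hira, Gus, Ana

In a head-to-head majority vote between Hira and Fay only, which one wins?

Hira

Ballots ranking Hira above Fay: 2+4+9 = 15.
Ballots ranking Fay above Hira: 8+1 = 9.
Hira wins the head-to-head, 15–9.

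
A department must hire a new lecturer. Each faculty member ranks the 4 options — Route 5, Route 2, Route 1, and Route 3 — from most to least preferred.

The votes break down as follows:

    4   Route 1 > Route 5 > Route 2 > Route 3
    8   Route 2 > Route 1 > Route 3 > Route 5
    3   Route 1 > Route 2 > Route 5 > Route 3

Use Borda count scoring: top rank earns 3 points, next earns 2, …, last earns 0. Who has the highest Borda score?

Borda scores:
  Route 5: 4·2 + 8·0 + 3·1 = 11
  Route 2: 4·1 + 8·3 + 3·2 = 34
  Route 1: 4·3 + 8·2 + 3·3 = 37
  Route 3: 4·0 + 8·1 + 3·0 = 8
Route 1 has the highest total.

Route 1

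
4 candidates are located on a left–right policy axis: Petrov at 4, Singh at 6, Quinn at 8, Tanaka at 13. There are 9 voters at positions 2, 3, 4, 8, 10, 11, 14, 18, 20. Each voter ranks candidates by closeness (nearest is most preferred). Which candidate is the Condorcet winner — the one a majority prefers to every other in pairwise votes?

With single-peaked preferences on a line, the Condorcet winner is the candidate closest to the median voter.
The median voter (position 10) is closest to Quinn at 8.
Check: Quinn vs Tanaka — voters closer to Quinn: 5 of 9.

Quinn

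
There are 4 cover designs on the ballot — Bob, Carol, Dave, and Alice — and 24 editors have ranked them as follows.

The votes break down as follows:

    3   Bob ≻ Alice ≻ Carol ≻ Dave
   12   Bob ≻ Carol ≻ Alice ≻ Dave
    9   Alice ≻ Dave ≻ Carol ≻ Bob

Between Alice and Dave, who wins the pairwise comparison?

Alice

Ballots ranking Alice above Dave: 3+12+9 = 24.
Ballots ranking Dave above Alice: 0.
Alice wins the head-to-head, 24–0.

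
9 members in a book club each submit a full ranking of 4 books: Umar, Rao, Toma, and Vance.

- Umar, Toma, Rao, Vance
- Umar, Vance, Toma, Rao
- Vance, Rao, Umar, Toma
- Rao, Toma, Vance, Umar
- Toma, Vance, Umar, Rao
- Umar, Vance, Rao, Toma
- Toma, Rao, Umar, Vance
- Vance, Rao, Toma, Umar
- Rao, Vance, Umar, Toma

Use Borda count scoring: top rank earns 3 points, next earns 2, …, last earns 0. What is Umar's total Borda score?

Borda scores:
  Umar: 3 + 3 + 1 + 0 + 1 + 3 + 1 + 0 + 1 = 13
  Rao: 1 + 0 + 2 + 3 + 0 + 1 + 2 + 2 + 3 = 14
  Toma: 2 + 1 + 0 + 2 + 3 + 0 + 3 + 1 + 0 = 12
  Vance: 0 + 2 + 3 + 1 + 2 + 2 + 0 + 3 + 2 = 15

13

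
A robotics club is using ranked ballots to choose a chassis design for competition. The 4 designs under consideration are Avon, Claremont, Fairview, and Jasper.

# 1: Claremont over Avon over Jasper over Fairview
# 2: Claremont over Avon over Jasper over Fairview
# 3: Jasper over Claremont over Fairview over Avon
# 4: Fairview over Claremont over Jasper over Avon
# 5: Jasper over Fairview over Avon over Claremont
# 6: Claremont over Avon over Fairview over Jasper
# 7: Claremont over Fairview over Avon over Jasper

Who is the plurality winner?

First-place vote totals:
  Avon: 0
  Claremont: 4
  Fairview: 1
  Jasper: 2
Claremont has the most first-place votes.

Claremont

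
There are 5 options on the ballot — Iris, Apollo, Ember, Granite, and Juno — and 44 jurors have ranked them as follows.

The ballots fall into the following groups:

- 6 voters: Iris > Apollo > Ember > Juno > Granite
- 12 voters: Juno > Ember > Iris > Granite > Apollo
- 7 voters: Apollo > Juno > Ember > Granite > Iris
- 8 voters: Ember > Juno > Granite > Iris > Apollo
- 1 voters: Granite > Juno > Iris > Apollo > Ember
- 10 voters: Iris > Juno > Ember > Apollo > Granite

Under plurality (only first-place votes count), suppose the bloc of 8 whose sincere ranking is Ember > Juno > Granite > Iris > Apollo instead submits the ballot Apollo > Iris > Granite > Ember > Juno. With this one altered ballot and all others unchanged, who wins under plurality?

First-place totals with the altered ballot: Iris 16, Apollo 15, Ember 0, Granite 1, Juno 12.
The winner is unchanged: still Iris.

Iris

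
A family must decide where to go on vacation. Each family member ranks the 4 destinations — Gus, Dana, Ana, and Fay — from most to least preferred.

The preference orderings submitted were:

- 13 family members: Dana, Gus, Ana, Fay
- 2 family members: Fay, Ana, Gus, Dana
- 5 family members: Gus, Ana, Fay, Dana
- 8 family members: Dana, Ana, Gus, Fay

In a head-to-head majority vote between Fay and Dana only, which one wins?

Dana

Ballots ranking Fay above Dana: 2+5 = 7.
Ballots ranking Dana above Fay: 13+8 = 21.
Dana wins the head-to-head, 21–7.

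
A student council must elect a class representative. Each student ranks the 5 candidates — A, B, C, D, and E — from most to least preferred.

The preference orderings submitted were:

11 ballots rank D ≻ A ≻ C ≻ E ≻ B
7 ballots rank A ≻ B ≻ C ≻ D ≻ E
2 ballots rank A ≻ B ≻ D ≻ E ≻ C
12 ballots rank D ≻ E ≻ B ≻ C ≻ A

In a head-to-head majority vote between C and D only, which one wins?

D

Ballots ranking C above D: 7.
Ballots ranking D above C: 11+2+12 = 25.
D wins the head-to-head, 25–7.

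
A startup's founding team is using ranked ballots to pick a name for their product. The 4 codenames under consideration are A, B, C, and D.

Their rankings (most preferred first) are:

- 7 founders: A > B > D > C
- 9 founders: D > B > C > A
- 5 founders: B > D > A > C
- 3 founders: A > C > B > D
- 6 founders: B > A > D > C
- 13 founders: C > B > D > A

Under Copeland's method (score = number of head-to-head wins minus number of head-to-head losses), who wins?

Pairwise results:
  A vs B: B wins 33–10.
  A vs C: C wins 22–21.
  A vs D: D wins 27–16.
  B vs C: B wins 27–16.
  B vs D: B wins 34–9.
  C vs D: D wins 27–16.
Copeland scores (wins − losses):
  A: 0 − 3 = -3
  B: 3 − 0 = 3
  C: 1 − 2 = -1
  D: 2 − 1 = 1
B has the best Copeland score.

B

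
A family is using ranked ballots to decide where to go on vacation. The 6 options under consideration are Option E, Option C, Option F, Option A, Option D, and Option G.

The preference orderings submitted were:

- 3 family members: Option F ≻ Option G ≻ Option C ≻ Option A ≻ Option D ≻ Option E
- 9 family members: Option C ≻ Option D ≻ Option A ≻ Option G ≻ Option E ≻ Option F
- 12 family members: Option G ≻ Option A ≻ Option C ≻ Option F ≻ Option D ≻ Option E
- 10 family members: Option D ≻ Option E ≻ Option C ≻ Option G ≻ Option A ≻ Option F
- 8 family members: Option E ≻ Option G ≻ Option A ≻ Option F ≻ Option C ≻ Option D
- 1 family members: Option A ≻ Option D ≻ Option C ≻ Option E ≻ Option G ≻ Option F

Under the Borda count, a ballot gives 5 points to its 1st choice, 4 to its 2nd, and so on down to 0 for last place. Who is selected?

Option G

Borda scores:
  Option E: 3·0 + 9·1 + 12·0 + 10·4 + 8·5 + 2 = 91
  Option C: 3·3 + 9·5 + 12·3 + 10·3 + 8·1 + 3 = 131
  Option F: 3·5 + 9·0 + 12·2 + 10·0 + 8·2 + 0 = 55
  Option A: 3·2 + 9·3 + 12·4 + 10·1 + 8·3 + 5 = 120
  Option D: 3·1 + 9·4 + 12·1 + 10·5 + 8·0 + 4 = 105
  Option G: 3·4 + 9·2 + 12·5 + 10·2 + 8·4 + 1 = 143
Option G has the highest total.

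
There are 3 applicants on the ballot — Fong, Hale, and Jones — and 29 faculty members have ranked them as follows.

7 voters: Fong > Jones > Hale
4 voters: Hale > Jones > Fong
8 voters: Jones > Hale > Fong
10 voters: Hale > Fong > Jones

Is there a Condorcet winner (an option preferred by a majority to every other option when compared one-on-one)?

Head-to-head results (29 voters total):
Fong vs Hale: Hale wins 22–7.
Fong vs Jones: Fong wins 17–12.
Hale vs Jones: Jones wins 15–14.
No candidate beats all others: Fong beats Jones beats Hale beats Fong, a majority cycle.

No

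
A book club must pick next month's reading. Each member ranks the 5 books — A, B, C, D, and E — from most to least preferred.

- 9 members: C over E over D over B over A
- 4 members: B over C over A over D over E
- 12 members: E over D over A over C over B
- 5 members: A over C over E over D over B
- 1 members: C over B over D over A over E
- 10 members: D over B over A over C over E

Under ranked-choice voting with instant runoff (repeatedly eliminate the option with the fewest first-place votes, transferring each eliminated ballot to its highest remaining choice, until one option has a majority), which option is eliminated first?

Round 1: E 12, C 10, D 10, A 5, B 4. B has the fewest and is eliminated.
Round 2: C 14, E 12, D 10, A 5. A has the fewest and is eliminated.
Round 3: C 19, E 12, D 10. D has the fewest and is eliminated.
Round 4: C 29, E 12. C has a majority.

B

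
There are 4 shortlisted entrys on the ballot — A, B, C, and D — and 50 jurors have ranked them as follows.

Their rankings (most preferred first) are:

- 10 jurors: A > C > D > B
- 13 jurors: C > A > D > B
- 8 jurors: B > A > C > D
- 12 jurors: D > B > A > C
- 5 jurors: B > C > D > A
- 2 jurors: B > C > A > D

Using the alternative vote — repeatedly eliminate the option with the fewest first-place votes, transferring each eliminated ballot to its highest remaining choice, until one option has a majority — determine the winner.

B

Round 1: B 15, C 13, D 12, A 10. A has the fewest and is eliminated.
Round 2: C 23, B 15, D 12. D has the fewest and is eliminated.
Round 3: B 27, C 23. B has a majority.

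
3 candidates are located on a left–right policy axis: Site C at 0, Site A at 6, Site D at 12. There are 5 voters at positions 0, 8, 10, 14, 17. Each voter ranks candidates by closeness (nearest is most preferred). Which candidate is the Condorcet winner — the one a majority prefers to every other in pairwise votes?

Site D

With single-peaked preferences on a line, the Condorcet winner is the candidate closest to the median voter.
The median voter (position 10) is closest to Site D at 12.
Check: Site D vs Site C — voters closer to Site D: 4 of 5.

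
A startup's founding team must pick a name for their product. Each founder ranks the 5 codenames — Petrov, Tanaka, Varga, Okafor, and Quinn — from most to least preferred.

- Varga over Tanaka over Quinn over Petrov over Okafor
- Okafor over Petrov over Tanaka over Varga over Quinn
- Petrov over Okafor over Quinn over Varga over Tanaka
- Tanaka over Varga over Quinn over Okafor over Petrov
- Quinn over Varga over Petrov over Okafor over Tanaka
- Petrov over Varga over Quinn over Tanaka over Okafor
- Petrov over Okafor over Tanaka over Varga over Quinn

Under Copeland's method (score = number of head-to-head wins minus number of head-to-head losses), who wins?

Pairwise results:
  Petrov vs Tanaka: Petrov wins 5–2.
  Petrov vs Varga: Petrov wins 4–3.
  Petrov vs Okafor: Petrov wins 5–2.
  Petrov vs Quinn: Petrov wins 4–3.
  Tanaka vs Varga: Varga wins 4–3.
  Tanaka vs Okafor: Okafor wins 4–3.
  Tanaka vs Quinn: Tanaka wins 4–3.
  Varga vs Okafor: Varga wins 4–3.
  Varga vs Quinn: Varga wins 5–2.
  Okafor vs Quinn: Quinn wins 4–3.
Copeland scores (wins − losses):
  Petrov: 4 − 0 = 4
  Tanaka: 1 − 3 = -2
  Varga: 3 − 1 = 2
  Okafor: 1 − 3 = -2
  Quinn: 1 − 3 = -2
Petrov has the best Copeland score.

Petrov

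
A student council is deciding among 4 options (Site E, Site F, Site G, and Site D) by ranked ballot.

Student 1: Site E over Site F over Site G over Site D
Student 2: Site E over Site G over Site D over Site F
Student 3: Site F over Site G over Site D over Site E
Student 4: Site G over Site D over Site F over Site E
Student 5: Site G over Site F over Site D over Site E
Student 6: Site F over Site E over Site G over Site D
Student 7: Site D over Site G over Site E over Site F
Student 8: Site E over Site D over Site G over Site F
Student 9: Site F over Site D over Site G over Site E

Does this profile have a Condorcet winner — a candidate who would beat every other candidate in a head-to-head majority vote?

Yes

Head-to-head results (9 voters total):
Site E vs Site F: Site F wins 5–4.
Site E vs Site G: Site G wins 5–4.
Site E vs Site D: Site D wins 5–4.
Site F vs Site G: Site G wins 5–4.
Site F vs Site D: Site F wins 5–4.
Site G vs Site D: Site G wins 6–3.
Site G beats each rival — Site E (5–4), Site F (5–4), Site D (6–3) — so Site G is the Condorcet winner.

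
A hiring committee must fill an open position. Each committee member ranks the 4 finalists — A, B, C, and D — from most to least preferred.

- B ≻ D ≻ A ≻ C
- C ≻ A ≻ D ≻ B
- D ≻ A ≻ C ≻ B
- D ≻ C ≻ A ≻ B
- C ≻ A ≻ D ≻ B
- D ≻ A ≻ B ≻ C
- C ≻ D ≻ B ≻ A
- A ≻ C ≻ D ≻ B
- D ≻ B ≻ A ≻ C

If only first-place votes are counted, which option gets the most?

D

First-place vote totals:
  A: 1
  B: 1
  C: 3
  D: 4
D has the most first-place votes.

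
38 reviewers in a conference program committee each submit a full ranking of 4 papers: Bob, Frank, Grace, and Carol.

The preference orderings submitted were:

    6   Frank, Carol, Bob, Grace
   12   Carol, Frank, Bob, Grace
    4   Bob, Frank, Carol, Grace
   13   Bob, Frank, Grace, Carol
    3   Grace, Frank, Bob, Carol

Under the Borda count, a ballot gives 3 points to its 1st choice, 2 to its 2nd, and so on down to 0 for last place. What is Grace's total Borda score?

Borda scores:
  Bob: 6·1 + 12·1 + 4·3 + 13·3 + 3·1 = 72
  Frank: 6·3 + 12·2 + 4·2 + 13·2 + 3·2 = 82
  Grace: 6·0 + 12·0 + 4·0 + 13·1 + 3·3 = 22
  Carol: 6·2 + 12·3 + 4·1 + 13·0 + 3·0 = 52

22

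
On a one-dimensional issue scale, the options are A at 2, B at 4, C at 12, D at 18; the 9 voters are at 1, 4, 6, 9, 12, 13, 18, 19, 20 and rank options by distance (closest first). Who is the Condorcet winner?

C

With single-peaked preferences on a line, the Condorcet winner is the candidate closest to the median voter.
The median voter (position 12) is closest to C at 12.
Check: C vs D — voters closer to C: 6 of 9.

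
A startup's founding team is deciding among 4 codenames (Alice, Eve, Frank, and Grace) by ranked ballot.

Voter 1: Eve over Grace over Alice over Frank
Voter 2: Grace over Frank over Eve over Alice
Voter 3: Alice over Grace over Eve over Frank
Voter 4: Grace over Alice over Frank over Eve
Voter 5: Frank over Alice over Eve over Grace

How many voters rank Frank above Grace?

Ballots ranking Frank above Grace: 1.
Ballots ranking Grace above Frank: 4.
So 1 of 5 voters prefer Frank to Grace.

1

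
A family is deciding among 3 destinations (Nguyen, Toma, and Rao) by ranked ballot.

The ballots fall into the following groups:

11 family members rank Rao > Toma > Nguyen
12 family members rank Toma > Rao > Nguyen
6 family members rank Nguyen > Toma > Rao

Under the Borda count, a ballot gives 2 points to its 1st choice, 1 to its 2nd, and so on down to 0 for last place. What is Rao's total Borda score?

Borda scores:
  Nguyen: 11·0 + 12·0 + 6·2 = 12
  Toma: 11·1 + 12·2 + 6·1 = 41
  Rao: 11·2 + 12·1 + 6·0 = 34

34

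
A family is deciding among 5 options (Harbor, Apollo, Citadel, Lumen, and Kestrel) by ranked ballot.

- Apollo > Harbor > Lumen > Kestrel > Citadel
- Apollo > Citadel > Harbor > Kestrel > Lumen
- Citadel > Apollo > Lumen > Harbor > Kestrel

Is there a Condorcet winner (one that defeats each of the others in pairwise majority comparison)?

Head-to-head results (3 voters total):
Harbor vs Apollo: Apollo wins 3–0.
Harbor vs Citadel: Citadel wins 2–1.
Harbor vs Lumen: Harbor wins 2–1.
Harbor vs Kestrel: Harbor wins 3–0.
Apollo vs Citadel: Apollo wins 2–1.
Apollo vs Lumen: Apollo wins 3–0.
Apollo vs Kestrel: Apollo wins 3–0.
Citadel vs Lumen: Citadel wins 2–1.
Citadel vs Kestrel: Citadel wins 2–1.
Lumen vs Kestrel: Lumen wins 2–1.
Apollo beats each rival — Harbor (3–0), Citadel (2–1), Lumen (3–0), Kestrel (3–0) — so Apollo is the Condorcet winner.

Yes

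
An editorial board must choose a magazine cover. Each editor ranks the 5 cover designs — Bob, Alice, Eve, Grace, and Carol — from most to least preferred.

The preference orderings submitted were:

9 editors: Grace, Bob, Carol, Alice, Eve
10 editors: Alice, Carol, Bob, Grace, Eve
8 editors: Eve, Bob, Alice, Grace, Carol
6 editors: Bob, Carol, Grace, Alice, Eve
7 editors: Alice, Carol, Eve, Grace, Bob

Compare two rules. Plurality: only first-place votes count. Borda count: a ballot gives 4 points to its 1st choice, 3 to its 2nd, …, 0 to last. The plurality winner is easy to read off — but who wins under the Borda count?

Alice

Plurality first-place counts: Bob 6, Alice 17, Eve 8, Grace 9, Carol 0 → Alice.
Borda totals: Bob 95, Alice 99, Eve 46, Grace 73, Carol 87 → Alice.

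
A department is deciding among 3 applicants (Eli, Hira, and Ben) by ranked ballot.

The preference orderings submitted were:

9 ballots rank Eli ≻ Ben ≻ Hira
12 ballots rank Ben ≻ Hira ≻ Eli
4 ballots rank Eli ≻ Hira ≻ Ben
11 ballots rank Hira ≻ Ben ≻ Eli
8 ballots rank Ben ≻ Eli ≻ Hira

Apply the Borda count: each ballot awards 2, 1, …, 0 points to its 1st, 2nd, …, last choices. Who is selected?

Ben

Borda scores:
  Eli: 9·2 + 12·0 + 4·2 + 11·0 + 8·1 = 34
  Hira: 9·0 + 12·1 + 4·1 + 11·2 + 8·0 = 38
  Ben: 9·1 + 12·2 + 4·0 + 11·1 + 8·2 = 60
Ben has the highest total.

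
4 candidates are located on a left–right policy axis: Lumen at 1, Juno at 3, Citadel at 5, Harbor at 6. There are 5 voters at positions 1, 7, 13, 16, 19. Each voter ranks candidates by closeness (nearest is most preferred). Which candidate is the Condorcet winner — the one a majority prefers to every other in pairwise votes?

Harbor

With single-peaked preferences on a line, the Condorcet winner is the candidate closest to the median voter.
The median voter (position 13) is closest to Harbor at 6.
Check: Harbor vs Lumen — voters closer to Harbor: 4 of 5.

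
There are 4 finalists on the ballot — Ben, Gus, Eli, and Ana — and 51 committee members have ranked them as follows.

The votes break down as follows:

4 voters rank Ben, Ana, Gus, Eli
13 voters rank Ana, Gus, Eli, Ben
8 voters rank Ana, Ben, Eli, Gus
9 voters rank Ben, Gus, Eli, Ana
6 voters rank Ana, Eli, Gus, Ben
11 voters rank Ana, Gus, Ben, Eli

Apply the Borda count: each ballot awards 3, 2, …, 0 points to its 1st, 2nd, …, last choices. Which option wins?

Ana

Borda scores:
  Ben: 4·3 + 13·0 + 8·2 + 9·3 + 6·0 + 11·1 = 66
  Gus: 4·1 + 13·2 + 8·0 + 9·2 + 6·1 + 11·2 = 76
  Eli: 4·0 + 13·1 + 8·1 + 9·1 + 6·2 + 11·0 = 42
  Ana: 4·2 + 13·3 + 8·3 + 9·0 + 6·3 + 11·3 = 122
Ana has the highest total.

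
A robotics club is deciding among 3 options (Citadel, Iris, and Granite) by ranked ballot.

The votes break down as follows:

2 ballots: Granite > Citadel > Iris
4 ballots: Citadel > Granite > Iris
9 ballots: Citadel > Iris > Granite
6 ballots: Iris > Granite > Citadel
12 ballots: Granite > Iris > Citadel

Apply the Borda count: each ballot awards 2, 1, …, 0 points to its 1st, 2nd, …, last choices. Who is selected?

Granite

Borda scores:
  Citadel: 2·1 + 4·2 + 9·2 + 6·0 + 12·0 = 28
  Iris: 2·0 + 4·0 + 9·1 + 6·2 + 12·1 = 33
  Granite: 2·2 + 4·1 + 9·0 + 6·1 + 12·2 = 38
Granite has the highest total.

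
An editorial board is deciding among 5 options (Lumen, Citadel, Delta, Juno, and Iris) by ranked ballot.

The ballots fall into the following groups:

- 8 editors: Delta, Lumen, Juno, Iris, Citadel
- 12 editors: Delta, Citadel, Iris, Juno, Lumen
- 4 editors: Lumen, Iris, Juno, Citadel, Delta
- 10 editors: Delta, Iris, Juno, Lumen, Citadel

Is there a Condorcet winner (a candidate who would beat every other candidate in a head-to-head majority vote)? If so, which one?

Head-to-head results (34 voters total):
Lumen vs Citadel: Lumen wins 22–12.
Lumen vs Delta: Delta wins 30–4.
Lumen vs Juno: Juno wins 22–12.
Lumen vs Iris: Iris wins 22–12.
Citadel vs Delta: Delta wins 30–4.
Citadel vs Juno: Juno wins 22–12.
Citadel vs Iris: Iris wins 22–12.
Delta vs Juno: Delta wins 30–4.
Delta vs Iris: Delta wins 30–4.
Juno vs Iris: Iris wins 26–8.
Delta beats each rival — Lumen (30–4), Citadel (30–4), Juno (30–4), Iris (30–4) — so Delta is the Condorcet winner.

Delta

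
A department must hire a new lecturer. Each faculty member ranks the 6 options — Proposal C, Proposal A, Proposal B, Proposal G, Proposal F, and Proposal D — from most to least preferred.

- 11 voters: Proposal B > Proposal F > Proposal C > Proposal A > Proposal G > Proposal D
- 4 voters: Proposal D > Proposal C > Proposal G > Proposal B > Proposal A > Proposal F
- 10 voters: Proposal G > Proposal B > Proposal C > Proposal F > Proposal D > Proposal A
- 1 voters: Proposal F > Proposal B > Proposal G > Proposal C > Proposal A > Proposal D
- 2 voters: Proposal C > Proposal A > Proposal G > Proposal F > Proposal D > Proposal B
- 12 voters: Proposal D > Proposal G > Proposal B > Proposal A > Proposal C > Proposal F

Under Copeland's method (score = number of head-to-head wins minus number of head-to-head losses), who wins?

Pairwise results:
  Proposal C vs Proposal A: Proposal C wins 28–12.
  Proposal C vs Proposal B: Proposal B wins 34–6.
  Proposal C vs Proposal G: Proposal G wins 23–17.
  Proposal C vs Proposal F: Proposal C wins 28–12.
  Proposal C vs Proposal D: Proposal C wins 24–16.
  Proposal A vs Proposal B: Proposal B wins 38–2.
  Proposal A vs Proposal G: Proposal G wins 27–13.
  Proposal A vs Proposal F: Proposal F wins 22–18.
  Proposal A vs Proposal D: Proposal D wins 26–14.
  Proposal B vs Proposal G: Proposal G wins 28–12.
  Proposal B vs Proposal F: Proposal B wins 37–3.
  Proposal B vs Proposal D: Proposal B wins 22–18.
  Proposal G vs Proposal F: Proposal G wins 28–12.
  Proposal G vs Proposal D: Proposal G wins 24–16.
  Proposal F vs Proposal D: Proposal F wins 24–16.
Copeland scores (wins − losses):
  Proposal C: 3 − 2 = 1
  Proposal A: 0 − 5 = -5
  Proposal B: 4 − 1 = 3
  Proposal G: 5 − 0 = 5
  Proposal F: 2 − 3 = -1
  Proposal D: 1 − 4 = -3
Proposal G has the best Copeland score.

Proposal G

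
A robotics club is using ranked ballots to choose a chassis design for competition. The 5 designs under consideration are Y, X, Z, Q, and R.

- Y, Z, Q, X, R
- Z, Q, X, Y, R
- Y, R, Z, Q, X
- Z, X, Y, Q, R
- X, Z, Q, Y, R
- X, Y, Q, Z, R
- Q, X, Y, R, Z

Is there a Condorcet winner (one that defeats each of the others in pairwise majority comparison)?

No

Head-to-head results (7 voters total):
Y vs X: X wins 5–2.
Y vs Z: Y wins 4–3.
Y vs Q: Y wins 4–3.
Y vs R: Y wins 7–0.
X vs Z: Z wins 4–3.
X vs Q: Q wins 4–3.
X vs R: X wins 6–1.
Z vs Q: Z wins 5–2.
Z vs R: Z wins 5–2.
Q vs R: Q wins 6–1.
No candidate beats all others: Y beats Z beats X beats Y, a majority cycle.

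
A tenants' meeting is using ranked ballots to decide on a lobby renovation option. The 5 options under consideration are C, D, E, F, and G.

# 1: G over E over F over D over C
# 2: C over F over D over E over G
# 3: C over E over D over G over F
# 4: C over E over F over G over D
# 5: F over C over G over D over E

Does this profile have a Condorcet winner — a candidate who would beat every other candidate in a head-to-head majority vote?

Yes

Head-to-head results (5 voters total):
C vs D: C wins 4–1.
C vs E: C wins 4–1.
C vs F: C wins 3–2.
C vs G: C wins 4–1.
D vs E: E wins 3–2.
D vs F: F wins 4–1.
D vs G: G wins 3–2.
E vs F: E wins 3–2.
E vs G: E wins 3–2.
F vs G: F wins 3–2.
C beats each rival — D (4–1), E (4–1), F (3–2), G (4–1) — so C is the Condorcet winner.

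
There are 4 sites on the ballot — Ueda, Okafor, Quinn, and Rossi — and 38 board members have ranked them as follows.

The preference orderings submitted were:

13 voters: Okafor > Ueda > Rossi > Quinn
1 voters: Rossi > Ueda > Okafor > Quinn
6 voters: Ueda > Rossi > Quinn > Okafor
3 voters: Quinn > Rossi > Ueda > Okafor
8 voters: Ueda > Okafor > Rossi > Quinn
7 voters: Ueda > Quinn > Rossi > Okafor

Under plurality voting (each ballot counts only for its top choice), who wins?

Ueda

First-place vote totals:
  Ueda: 21
  Okafor: 13
  Quinn: 3
  Rossi: 1
Ueda has the most first-place votes.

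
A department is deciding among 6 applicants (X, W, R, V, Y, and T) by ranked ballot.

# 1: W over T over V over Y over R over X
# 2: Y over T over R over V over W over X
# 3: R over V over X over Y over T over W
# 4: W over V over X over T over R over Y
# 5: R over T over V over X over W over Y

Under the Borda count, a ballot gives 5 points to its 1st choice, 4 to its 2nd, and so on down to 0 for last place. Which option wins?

Borda scores:
  X: 0 + 0 + 3 + 3 + 2 = 8
  W: 5 + 1 + 0 + 5 + 1 = 12
  R: 1 + 3 + 5 + 1 + 5 = 15
  V: 3 + 2 + 4 + 4 + 3 = 16
  Y: 2 + 5 + 2 + 0 + 0 = 9
  T: 4 + 4 + 1 + 2 + 4 = 15
V has the highest total.

V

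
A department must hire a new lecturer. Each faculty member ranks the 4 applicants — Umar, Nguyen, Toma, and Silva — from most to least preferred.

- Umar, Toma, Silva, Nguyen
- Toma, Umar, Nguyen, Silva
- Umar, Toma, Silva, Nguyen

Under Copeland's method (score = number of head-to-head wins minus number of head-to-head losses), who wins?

Pairwise results:
  Umar vs Nguyen: Umar wins 3–0.
  Umar vs Toma: Umar wins 2–1.
  Umar vs Silva: Umar wins 3–0.
  Nguyen vs Toma: Toma wins 3–0.
  Nguyen vs Silva: Silva wins 2–1.
  Toma vs Silva: Toma wins 3–0.
Copeland scores (wins − losses):
  Umar: 3 − 0 = 3
  Nguyen: 0 − 3 = -3
  Toma: 2 − 1 = 1
  Silva: 1 − 2 = -1
Umar has the best Copeland score.

Umar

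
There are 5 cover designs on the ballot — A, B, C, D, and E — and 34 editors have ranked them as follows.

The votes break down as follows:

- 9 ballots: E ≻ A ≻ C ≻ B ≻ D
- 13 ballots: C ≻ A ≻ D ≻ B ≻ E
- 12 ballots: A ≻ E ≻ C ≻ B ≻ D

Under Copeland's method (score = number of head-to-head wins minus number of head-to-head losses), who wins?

Pairwise results:
  A vs B: A wins 34–0.
  A vs C: A wins 21–13.
  A vs D: A wins 34–0.
  A vs E: A wins 25–9.
  B vs C: C wins 34–0.
  B vs D: B wins 21–13.
  B vs E: E wins 21–13.
  C vs D: C wins 34–0.
  C vs E: E wins 21–13.
  D vs E: E wins 21–13.
Copeland scores (wins − losses):
  A: 4 − 0 = 4
  B: 1 − 3 = -2
  C: 2 − 2 = 0
  D: 0 − 4 = -4
  E: 3 − 1 = 2
A has the best Copeland score.

A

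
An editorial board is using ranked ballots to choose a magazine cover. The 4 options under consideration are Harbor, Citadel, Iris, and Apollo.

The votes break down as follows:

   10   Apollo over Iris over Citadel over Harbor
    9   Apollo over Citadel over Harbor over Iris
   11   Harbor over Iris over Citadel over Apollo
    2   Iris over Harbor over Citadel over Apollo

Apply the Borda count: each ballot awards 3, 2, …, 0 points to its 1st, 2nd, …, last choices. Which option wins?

Apollo

Borda scores:
  Harbor: 10·0 + 9·1 + 11·3 + 2·2 = 46
  Citadel: 10·1 + 9·2 + 11·1 + 2·1 = 41
  Iris: 10·2 + 9·0 + 11·2 + 2·3 = 48
  Apollo: 10·3 + 9·3 + 11·0 + 2·0 = 57
Apollo has the highest total.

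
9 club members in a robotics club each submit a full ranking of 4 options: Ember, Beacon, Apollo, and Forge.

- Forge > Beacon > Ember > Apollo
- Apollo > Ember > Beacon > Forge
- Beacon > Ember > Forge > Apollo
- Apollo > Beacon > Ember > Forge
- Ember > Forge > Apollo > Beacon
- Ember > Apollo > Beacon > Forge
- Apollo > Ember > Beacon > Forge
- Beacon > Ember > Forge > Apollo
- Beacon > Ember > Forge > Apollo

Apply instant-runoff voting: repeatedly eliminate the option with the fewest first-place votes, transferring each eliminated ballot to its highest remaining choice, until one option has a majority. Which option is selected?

Apollo

Round 1: Beacon 3, Apollo 3, Ember 2, Forge 1. Forge has the fewest and is eliminated.
Round 2: Beacon 4, Apollo 3, Ember 2. Ember has the fewest and is eliminated.
Round 3: Apollo 5, Beacon 4. Apollo has a majority.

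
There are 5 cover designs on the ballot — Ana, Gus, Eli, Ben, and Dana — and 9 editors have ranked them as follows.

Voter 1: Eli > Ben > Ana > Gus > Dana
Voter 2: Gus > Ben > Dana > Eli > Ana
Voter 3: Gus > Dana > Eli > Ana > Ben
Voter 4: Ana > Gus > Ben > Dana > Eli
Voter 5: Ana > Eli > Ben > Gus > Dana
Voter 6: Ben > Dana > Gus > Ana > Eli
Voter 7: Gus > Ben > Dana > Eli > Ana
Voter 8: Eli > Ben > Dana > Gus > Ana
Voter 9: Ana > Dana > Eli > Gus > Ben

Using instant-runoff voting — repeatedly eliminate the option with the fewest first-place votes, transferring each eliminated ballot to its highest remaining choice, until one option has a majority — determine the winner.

Gus

Round 1: Ana 3, Gus 3, Eli 2, Ben 1, Dana 0. Dana has the fewest and is eliminated.
Round 2: Ana 3, Gus 3, Eli 2, Ben 1. Ben has the fewest and is eliminated.
Round 3: Gus 4, Ana 3, Eli 2. Eli has the fewest and is eliminated.
Round 4: Gus 5, Ana 4. Gus has a majority.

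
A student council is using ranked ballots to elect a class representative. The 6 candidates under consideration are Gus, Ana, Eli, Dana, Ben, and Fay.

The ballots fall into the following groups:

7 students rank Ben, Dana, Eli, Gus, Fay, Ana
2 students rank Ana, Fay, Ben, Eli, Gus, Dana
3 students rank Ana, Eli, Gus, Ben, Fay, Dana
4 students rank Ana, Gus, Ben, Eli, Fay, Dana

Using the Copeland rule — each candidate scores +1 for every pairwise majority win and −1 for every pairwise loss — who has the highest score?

Pairwise results:
  Gus vs Ana: Ana wins 9–7.
  Gus vs Eli: Eli wins 12–4.
  Gus vs Dana: Gus wins 9–7.
  Gus vs Ben: Ben wins 9–7.
  Gus vs Fay: Gus wins 14–2.
  Ana vs Eli: Ana wins 9–7.
  Ana vs Dana: Ana wins 9–7.
  Ana vs Ben: Ana wins 9–7.
  Ana vs Fay: Ana wins 9–7.
  Eli vs Dana: Eli wins 9–7.
  Eli vs Ben: Ben wins 13–3.
  Eli vs Fay: Eli wins 14–2.
  Dana vs Ben: Ben wins 16–0.
  Dana vs Fay: Fay wins 9–7.
  Ben vs Fay: Ben wins 14–2.
Copeland scores (wins − losses):
  Gus: 2 − 3 = -1
  Ana: 5 − 0 = 5
  Eli: 3 − 2 = 1
  Dana: 0 − 5 = -5
  Ben: 4 − 1 = 3
  Fay: 1 − 4 = -3
Ana has the best Copeland score.

Ana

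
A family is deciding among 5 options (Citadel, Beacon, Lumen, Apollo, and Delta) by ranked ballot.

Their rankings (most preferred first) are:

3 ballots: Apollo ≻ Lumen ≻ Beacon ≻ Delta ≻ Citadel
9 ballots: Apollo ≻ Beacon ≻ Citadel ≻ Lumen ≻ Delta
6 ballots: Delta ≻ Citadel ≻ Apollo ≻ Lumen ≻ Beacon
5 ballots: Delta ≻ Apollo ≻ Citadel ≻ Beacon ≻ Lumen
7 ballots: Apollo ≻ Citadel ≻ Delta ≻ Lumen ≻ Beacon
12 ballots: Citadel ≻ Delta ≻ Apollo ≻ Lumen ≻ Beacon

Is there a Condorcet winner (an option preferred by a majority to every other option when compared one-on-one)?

Head-to-head results (42 voters total):
Citadel vs Beacon: Citadel wins 30–12.
Citadel vs Lumen: Citadel wins 39–3.
Citadel vs Apollo: Apollo wins 24–18.
Citadel vs Delta: Citadel wins 28–14.
Beacon vs Lumen: Lumen wins 28–14.
Beacon vs Apollo: Apollo wins 42–0.
Beacon vs Delta: Delta wins 30–12.
Lumen vs Apollo: Apollo wins 42–0.
Lumen vs Delta: Delta wins 30–12.
Apollo vs Delta: Delta wins 23–19.
No candidate beats all others: Citadel beats Delta beats Apollo beats Citadel, a majority cycle.

No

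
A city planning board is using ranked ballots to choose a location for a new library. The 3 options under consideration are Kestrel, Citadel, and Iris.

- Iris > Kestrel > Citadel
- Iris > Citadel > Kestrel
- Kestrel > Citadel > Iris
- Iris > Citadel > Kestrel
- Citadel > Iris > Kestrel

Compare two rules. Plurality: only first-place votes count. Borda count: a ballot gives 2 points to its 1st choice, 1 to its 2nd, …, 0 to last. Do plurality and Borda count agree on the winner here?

Plurality first-place counts: Kestrel 1, Citadel 1, Iris 3 → Iris.
Borda totals: Kestrel 3, Citadel 5, Iris 7 → Iris.
The two rules agree on Iris.

Yes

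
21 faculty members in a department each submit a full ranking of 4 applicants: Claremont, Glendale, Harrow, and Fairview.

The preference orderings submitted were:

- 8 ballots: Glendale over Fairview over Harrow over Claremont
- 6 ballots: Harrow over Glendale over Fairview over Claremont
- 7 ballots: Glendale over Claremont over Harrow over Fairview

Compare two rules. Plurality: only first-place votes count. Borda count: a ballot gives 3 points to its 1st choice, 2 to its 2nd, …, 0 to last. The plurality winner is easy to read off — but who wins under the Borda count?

Glendale

Plurality first-place counts: Claremont 0, Glendale 15, Harrow 6, Fairview 0 → Glendale.
Borda totals: Claremont 14, Glendale 57, Harrow 33, Fairview 22 → Glendale.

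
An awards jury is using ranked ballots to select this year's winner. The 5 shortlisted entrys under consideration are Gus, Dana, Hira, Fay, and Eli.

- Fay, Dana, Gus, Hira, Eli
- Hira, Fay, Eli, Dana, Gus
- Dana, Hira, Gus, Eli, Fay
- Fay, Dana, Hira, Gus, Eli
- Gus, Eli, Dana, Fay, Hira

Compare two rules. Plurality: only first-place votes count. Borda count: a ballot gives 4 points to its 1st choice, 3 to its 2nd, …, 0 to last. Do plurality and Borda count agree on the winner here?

No

Plurality first-place counts: Gus 1, Dana 1, Hira 1, Fay 2, Eli 0 → Fay.
Borda totals: Gus 9, Dana 13, Hira 10, Fay 12, Eli 6 → Dana.
The two rules disagree: plurality picks Fay, Borda picks Dana.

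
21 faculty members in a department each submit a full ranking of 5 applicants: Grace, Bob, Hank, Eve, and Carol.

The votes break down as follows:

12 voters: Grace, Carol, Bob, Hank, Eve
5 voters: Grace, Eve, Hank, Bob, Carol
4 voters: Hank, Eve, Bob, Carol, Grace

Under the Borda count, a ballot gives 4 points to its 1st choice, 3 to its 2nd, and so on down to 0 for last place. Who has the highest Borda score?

Borda scores:
  Grace: 12·4 + 5·4 + 4·0 = 68
  Bob: 12·2 + 5·1 + 4·2 = 37
  Hank: 12·1 + 5·2 + 4·4 = 38
  Eve: 12·0 + 5·3 + 4·3 = 27
  Carol: 12·3 + 5·0 + 4·1 = 40
Grace has the highest total.

Grace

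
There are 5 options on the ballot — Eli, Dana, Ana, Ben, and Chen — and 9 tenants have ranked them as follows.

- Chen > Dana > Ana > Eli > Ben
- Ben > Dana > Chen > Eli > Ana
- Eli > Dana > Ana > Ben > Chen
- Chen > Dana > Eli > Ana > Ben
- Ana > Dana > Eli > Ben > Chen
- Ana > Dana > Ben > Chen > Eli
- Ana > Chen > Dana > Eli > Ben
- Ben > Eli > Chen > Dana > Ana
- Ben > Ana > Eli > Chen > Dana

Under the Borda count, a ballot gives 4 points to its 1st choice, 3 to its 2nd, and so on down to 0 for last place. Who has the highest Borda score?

Dana

Borda scores:
  Eli: 1 + 1 + 4 + 2 + 2 + 0 + 1 + 3 + 2 = 16
  Dana: 3 + 3 + 3 + 3 + 3 + 3 + 2 + 1 + 0 = 21
  Ana: 2 + 0 + 2 + 1 + 4 + 4 + 4 + 0 + 3 = 20
  Ben: 0 + 4 + 1 + 0 + 1 + 2 + 0 + 4 + 4 = 16
  Chen: 4 + 2 + 0 + 4 + 0 + 1 + 3 + 2 + 1 = 17
Dana has the highest total.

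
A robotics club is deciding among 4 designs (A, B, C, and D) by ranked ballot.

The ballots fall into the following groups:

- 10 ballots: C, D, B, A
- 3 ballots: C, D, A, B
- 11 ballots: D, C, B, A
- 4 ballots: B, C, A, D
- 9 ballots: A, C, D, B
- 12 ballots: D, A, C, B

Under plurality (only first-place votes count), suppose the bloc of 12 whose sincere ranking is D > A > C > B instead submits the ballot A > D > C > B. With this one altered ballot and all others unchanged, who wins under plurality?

A

First-place totals with the altered ballot: A 21, B 4, C 13, D 11.
The switch changes the winner from D to A.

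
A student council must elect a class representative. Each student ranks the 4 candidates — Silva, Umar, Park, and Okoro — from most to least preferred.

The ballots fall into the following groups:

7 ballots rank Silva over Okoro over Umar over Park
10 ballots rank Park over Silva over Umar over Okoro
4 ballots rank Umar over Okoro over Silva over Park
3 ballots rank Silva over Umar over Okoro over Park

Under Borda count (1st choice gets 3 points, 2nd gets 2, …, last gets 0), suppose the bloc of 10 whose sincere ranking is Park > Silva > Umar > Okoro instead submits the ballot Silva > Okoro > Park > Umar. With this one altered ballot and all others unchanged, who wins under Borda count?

Silva

Borda totals with the altered ballot: Silva 64, Umar 25, Park 10, Okoro 45.
The winner is unchanged: still Silva.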